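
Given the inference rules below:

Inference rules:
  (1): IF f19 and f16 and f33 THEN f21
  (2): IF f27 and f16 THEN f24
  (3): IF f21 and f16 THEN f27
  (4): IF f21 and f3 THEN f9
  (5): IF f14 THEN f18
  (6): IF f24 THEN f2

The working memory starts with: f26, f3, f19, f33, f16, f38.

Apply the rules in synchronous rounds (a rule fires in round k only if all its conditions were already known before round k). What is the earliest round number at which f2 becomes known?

Round 1 — (1), derive f21.
Round 2 — (3), (4), derive f27, f9.
Round 3 — (2), derive f24.
Round 4 — (6), derive f2.
f2 first appears in round 4.

4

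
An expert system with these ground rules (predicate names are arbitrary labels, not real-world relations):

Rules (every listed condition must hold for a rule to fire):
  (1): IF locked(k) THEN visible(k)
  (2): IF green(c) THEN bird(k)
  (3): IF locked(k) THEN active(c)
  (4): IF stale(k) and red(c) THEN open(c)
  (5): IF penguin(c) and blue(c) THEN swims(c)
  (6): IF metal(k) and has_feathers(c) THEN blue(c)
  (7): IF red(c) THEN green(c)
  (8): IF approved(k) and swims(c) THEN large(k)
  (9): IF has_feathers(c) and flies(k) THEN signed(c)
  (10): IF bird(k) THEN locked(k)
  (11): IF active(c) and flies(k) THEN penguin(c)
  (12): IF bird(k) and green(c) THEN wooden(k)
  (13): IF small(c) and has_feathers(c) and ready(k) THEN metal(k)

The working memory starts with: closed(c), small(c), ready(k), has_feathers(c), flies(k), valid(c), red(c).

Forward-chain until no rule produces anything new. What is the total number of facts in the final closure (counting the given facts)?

18

Round 1 — (7), (9), (13), derive green(c), signed(c), metal(k).
Round 2 — (2), (6), derive bird(k), blue(c).
Round 3 — (10), (12), derive locked(k), wooden(k).
Round 4 — (1), (3), derive visible(k), active(c).
Round 5 — (11), derive penguin(c).
Round 6 — (5), derive swims(c).
Closure: {active(c), bird(k), blue(c), closed(c), flies(k), green(c), has_feathers(c), locked(k), metal(k), penguin(c), ready(k), red(c), signed(c), small(c), swims(c), valid(c), visible(k), wooden(k)} — 18 facts.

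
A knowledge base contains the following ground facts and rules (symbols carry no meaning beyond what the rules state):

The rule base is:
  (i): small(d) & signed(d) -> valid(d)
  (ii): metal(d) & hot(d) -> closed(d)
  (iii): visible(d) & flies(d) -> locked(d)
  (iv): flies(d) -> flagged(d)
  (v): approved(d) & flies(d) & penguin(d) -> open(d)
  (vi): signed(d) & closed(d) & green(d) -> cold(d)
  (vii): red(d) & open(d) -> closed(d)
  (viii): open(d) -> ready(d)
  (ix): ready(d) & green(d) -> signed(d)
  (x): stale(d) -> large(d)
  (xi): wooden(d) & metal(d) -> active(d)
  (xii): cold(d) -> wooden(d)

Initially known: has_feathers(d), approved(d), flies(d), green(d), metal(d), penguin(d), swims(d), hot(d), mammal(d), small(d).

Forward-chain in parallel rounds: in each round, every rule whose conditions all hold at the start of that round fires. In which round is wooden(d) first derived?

Round 1 — (ii), (iv), (v), derive closed(d), flagged(d), open(d).
Round 2 — (viii), derive ready(d).
Round 3 — (ix), derive signed(d).
Round 4 — (i), (vi), derive valid(d), cold(d).
Round 5 — (xii), derive wooden(d).
wooden(d) first appears in round 5.

5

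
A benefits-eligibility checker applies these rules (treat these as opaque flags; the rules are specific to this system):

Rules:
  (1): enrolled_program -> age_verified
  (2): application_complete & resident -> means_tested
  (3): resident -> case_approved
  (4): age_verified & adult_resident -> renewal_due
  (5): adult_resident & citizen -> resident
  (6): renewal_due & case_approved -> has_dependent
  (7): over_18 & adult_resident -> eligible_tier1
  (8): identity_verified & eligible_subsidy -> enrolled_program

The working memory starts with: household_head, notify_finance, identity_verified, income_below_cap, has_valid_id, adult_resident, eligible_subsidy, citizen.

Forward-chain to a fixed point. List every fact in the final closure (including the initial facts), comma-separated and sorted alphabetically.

Round 1 fires (5), (8), giving resident, enrolled_program.
Round 2 fires (1), (3), giving age_verified, case_approved.
Round 3 fires (4), giving renewal_due.
Round 4 fires (6), giving has_dependent.

adult_resident, age_verified, case_approved, citizen, eligible_subsidy, enrolled_program, has_dependent, has_valid_id, household_head, identity_verified, income_below_cap, notify_finance, renewal_due, resident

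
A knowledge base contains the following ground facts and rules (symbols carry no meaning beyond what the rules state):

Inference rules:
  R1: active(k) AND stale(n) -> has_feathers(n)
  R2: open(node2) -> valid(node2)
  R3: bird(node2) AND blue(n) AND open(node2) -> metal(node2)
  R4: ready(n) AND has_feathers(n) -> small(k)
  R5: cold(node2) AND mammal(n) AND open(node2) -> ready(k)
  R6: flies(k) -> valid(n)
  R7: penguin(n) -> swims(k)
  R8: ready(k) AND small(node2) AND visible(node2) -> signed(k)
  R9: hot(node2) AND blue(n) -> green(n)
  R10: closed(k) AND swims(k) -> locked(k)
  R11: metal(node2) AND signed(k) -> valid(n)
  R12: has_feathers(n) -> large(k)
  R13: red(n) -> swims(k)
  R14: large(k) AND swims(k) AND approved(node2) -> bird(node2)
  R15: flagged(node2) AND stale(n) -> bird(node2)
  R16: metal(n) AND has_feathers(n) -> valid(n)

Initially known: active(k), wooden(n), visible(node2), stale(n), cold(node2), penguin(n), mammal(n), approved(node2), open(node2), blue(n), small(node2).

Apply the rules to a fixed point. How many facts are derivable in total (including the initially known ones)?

20

[1] R1 [active(k) AND stale(n) -> has_feathers(n)]; R2 [open(node2) -> valid(node2)]; R5 [cold(node2) AND mammal(n) AND open(node2) -> ready(k)]; R7 [penguin(n) -> swims(k)]. ⇒ new: has_feathers(n), valid(node2), ready(k), swims(k).
[2] R8 [ready(k) AND small(node2) AND visible(node2) -> signed(k)]; R12 [has_feathers(n) -> large(k)]. ⇒ new: signed(k), large(k).
[3] R14 [large(k) AND swims(k) AND approved(node2) -> bird(node2)]. ⇒ new: bird(node2).
[4] R3 [bird(node2) AND blue(n) AND open(node2) -> metal(node2)]. ⇒ new: metal(node2).
[5] R11 [metal(node2) AND signed(k) -> valid(n)]. ⇒ new: valid(n).
Closure: {active(k), approved(node2), bird(node2), blue(n), cold(node2), has_feathers(n), large(k), mammal(n), metal(node2), open(node2), penguin(n), ready(k), signed(k), small(node2), stale(n), swims(k), valid(n), valid(node2), visible(node2), wooden(n)} — 20 facts.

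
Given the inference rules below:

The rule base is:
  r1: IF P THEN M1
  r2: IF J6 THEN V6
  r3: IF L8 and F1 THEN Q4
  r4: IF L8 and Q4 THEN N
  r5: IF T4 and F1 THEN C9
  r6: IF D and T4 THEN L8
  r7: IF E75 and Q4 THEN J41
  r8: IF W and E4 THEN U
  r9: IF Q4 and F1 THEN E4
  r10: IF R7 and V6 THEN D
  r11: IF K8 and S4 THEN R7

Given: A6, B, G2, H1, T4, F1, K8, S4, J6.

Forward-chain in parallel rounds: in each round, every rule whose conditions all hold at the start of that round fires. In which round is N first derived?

5

Round 1 — r2, r5, r11, derive V6, C9, R7.
Round 2 — r10, derive D.
Round 3 — r6, derive L8.
Round 4 — r3, derive Q4.
Round 5 — r4, r9, derive N, E4.
N first appears in round 5.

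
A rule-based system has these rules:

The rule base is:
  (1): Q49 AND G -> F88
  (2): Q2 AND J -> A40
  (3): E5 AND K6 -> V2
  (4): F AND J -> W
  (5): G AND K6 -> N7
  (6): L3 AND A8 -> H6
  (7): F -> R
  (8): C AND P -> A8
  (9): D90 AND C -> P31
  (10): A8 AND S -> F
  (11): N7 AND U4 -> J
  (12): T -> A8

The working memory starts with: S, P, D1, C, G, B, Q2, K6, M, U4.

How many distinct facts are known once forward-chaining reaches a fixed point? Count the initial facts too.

Round 1 fires (5), (8), giving N7, A8.
Round 2 fires (10), (11), giving F, J.
Round 3 fires (2), (4), (7), giving A40, W, R.
Closure: {A40, A8, B, C, D1, F, G, J, K6, M, N7, P, Q2, R, S, U4, W} — 17 facts.

17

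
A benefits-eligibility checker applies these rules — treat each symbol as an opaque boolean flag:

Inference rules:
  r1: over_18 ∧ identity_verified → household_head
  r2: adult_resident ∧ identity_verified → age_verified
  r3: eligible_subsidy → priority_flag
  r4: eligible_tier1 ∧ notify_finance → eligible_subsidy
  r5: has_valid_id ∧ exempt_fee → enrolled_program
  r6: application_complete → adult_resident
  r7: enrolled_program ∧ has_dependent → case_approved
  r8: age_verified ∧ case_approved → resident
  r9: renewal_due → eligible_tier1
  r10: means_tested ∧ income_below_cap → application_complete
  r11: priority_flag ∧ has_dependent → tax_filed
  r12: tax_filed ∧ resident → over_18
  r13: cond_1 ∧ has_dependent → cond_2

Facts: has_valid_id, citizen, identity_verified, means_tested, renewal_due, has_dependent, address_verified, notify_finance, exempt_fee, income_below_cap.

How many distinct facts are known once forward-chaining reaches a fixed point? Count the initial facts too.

Round 1 fires r5, r9, r10, giving enrolled_program, eligible_tier1, application_complete.
Round 2 fires r4, r6, r7, giving eligible_subsidy, adult_resident, case_approved.
Round 3 fires r2, r3, giving age_verified, priority_flag.
Round 4 fires r8, r11, giving resident, tax_filed.
Round 5 fires r12, giving over_18.
Round 6 fires r1, giving household_head.
Closure: {address_verified, adult_resident, age_verified, application_complete, case_approved, citizen, eligible_subsidy, eligible_tier1, enrolled_program, exempt_fee, has_dependent, has_valid_id, household_head, identity_verified, income_below_cap, means_tested, notify_finance, over_18, priority_flag, renewal_due, resident, tax_filed} — 22 facts.

22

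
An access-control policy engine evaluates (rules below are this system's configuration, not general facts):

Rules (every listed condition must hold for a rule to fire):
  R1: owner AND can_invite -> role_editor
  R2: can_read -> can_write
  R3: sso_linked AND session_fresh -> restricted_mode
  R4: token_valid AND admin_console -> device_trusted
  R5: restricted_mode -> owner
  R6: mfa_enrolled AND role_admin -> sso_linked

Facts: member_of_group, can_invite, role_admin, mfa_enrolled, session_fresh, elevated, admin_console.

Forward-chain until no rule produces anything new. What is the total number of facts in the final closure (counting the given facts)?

Round 1 — R6, derive sso_linked.
Round 2 — R3, derive restricted_mode.
Round 3 — R5, derive owner.
Round 4 — R1, derive role_editor.
Closure: {admin_console, can_invite, elevated, member_of_group, mfa_enrolled, owner, restricted_mode, role_admin, role_editor, session_fresh, sso_linked} — 11 facts.

11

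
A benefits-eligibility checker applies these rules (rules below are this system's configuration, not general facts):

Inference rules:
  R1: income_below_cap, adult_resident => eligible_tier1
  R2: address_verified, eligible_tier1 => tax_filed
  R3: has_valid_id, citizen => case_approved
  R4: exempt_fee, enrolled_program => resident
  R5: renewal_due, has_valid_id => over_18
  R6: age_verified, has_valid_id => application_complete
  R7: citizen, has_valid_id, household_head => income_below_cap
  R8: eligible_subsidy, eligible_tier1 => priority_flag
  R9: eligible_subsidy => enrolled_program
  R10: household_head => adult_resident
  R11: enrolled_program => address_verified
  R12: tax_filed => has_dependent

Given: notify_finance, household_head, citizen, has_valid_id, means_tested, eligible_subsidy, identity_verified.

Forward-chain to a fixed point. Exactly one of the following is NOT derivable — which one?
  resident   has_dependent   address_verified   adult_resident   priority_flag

resident

[1] R3 [has_valid_id, citizen => case_approved]; R7 [citizen, has_valid_id, household_head => income_below_cap]; R9 [eligible_subsidy => enrolled_program]; R10 [household_head => adult_resident]. ⇒ new: case_approved, income_below_cap, enrolled_program, adult_resident.
[2] R1 [income_below_cap, adult_resident => eligible_tier1]; R11 [enrolled_program => address_verified]. ⇒ new: eligible_tier1, address_verified.
[3] R2 [address_verified, eligible_tier1 => tax_filed]; R8 [eligible_subsidy, eligible_tier1 => priority_flag]. ⇒ new: tax_filed, priority_flag.
[4] R12 [tax_filed => has_dependent]. ⇒ new: has_dependent.
Derived: priority_flag (round 3), has_dependent (round 4), address_verified (round 2), adult_resident (round 1). resident never appears in any round.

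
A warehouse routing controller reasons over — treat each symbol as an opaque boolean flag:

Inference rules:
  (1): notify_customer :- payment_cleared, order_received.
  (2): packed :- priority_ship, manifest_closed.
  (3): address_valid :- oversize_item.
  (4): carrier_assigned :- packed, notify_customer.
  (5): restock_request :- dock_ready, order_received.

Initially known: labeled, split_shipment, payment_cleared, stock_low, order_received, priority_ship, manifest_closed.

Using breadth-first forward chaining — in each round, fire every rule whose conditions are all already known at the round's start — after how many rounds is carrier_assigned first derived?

2

[1] (1) [notify_customer :- payment_cleared, order_received.]; (2) [packed :- priority_ship, manifest_closed.]. ⇒ new: notify_customer, packed.
[2] (4) [carrier_assigned :- packed, notify_customer.]. ⇒ new: carrier_assigned.
carrier_assigned first appears in round 2.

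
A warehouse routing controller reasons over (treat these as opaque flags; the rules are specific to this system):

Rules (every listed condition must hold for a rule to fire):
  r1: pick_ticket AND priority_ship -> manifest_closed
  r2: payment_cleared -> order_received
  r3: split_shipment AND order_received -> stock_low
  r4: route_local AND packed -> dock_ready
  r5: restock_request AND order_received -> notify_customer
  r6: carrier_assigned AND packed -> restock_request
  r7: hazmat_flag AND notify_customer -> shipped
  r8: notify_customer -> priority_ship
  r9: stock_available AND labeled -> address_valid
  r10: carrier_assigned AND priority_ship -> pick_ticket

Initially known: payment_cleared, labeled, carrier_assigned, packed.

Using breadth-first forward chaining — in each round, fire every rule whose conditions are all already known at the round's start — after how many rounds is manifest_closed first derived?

Round 1: r2 [payment_cleared -> order_received]; r6 [carrier_assigned AND packed -> restock_request]. Adds order_received, restock_request.
Round 2: r5 [restock_request AND order_received -> notify_customer]. Adds notify_customer.
Round 3: r8 [notify_customer -> priority_ship]. Adds priority_ship.
Round 4: r10 [carrier_assigned AND priority_ship -> pick_ticket]. Adds pick_ticket.
Round 5: r1 [pick_ticket AND priority_ship -> manifest_closed]. Adds manifest_closed.
manifest_closed first appears in round 5.

5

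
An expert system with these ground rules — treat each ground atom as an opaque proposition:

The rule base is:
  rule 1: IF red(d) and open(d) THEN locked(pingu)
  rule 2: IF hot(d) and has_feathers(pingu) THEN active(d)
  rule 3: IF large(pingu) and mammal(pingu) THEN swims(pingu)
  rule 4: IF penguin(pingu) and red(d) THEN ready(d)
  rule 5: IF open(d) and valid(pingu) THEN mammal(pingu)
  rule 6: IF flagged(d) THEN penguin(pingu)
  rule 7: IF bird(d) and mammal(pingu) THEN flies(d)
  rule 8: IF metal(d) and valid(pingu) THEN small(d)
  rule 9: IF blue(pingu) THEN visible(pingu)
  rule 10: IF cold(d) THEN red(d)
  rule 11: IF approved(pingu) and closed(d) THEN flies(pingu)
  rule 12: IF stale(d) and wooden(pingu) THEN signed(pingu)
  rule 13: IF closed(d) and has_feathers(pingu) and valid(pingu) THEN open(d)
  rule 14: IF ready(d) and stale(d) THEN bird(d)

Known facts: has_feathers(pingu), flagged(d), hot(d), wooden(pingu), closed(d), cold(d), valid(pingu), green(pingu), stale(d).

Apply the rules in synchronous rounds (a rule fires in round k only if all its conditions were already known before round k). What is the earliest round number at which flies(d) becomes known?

4

Round 1 fires rule 2, rule 6, rule 10, rule 12, rule 13, giving active(d), penguin(pingu), red(d), signed(pingu), open(d).
Round 2 fires rule 1, rule 4, rule 5, giving locked(pingu), ready(d), mammal(pingu).
Round 3 fires rule 14, giving bird(d).
Round 4 fires rule 7, giving flies(d).
flies(d) first appears in round 4.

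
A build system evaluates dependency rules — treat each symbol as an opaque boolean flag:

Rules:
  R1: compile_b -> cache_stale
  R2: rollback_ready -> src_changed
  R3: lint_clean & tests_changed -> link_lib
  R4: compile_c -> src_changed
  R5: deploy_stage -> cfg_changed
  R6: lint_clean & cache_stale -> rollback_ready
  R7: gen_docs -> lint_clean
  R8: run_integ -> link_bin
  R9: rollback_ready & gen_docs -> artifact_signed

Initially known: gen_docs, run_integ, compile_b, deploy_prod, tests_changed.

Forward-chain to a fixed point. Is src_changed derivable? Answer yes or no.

Round 1 — R1, R7, R8, derive cache_stale, lint_clean, link_bin.
Round 2 — R3, R6, derive link_lib, rollback_ready.
Round 3 — R2, R9, derive src_changed, artifact_signed.
src_changed appears in round 3, so it is derivable.

yes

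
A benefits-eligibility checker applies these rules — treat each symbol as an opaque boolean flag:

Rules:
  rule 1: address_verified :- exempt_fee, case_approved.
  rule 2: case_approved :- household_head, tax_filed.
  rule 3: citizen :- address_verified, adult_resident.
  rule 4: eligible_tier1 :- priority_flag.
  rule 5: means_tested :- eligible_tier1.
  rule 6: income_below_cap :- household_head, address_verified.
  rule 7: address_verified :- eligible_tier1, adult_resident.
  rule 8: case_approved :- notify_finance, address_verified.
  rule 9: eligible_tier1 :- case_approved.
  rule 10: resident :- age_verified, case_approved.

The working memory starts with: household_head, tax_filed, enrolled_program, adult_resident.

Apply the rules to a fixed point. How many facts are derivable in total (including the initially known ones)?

10

Round 1 fires rule 2, giving case_approved.
Round 2 fires rule 9, giving eligible_tier1.
Round 3 fires rule 5, rule 7, giving means_tested, address_verified.
Round 4 fires rule 3, rule 6, giving citizen, income_below_cap.
Closure: {address_verified, adult_resident, case_approved, citizen, eligible_tier1, enrolled_program, household_head, income_below_cap, means_tested, tax_filed} — 10 facts.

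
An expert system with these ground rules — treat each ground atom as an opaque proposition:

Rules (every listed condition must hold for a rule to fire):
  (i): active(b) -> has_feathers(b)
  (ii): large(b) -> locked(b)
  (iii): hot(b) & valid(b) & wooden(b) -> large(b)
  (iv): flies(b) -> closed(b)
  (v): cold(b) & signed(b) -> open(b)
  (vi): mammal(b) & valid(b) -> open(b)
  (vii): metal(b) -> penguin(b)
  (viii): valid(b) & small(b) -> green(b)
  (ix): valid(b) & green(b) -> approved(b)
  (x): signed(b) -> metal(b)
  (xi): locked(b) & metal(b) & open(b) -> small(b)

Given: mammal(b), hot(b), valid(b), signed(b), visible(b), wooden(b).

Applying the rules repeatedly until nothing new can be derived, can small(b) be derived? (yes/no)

Round 1 — (iii), (vi), (x), derive large(b), open(b), metal(b).
Round 2 — (ii), (vii), derive locked(b), penguin(b).
Round 3 — (xi), derive small(b).
Round 4 — (viii), derive green(b).
Round 5 — (ix), derive approved(b).
small(b) appears in round 3, so it is derivable.

yes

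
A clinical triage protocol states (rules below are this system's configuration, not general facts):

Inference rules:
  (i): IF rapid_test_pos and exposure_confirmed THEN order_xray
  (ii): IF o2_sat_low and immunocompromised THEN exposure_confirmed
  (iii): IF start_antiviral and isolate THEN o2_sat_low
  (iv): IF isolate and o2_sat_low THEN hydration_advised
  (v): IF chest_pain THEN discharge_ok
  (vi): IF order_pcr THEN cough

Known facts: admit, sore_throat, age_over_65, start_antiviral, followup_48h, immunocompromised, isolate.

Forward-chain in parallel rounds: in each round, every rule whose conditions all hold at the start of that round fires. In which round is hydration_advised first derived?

2

Round 1 — (iii), derive o2_sat_low.
Round 2 — (ii), (iv), derive exposure_confirmed, hydration_advised.
hydration_advised first appears in round 2.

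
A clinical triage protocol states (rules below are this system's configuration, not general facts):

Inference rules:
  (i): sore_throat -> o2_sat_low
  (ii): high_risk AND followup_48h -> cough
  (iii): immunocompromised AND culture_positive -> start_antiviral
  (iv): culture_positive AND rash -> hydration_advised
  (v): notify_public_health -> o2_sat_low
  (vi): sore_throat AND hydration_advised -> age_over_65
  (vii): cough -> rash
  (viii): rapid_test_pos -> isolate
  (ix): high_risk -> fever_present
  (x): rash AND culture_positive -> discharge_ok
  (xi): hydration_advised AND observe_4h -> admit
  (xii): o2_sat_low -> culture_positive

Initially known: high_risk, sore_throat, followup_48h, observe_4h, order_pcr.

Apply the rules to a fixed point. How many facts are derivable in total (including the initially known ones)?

Round 1 — (i), (ii), (ix), derive o2_sat_low, cough, fever_present.
Round 2 — (vii), (xii), derive rash, culture_positive.
Round 3 — (iv), (x), derive hydration_advised, discharge_ok.
Round 4 — (vi), (xi), derive age_over_65, admit.
Closure: {admit, age_over_65, cough, culture_positive, discharge_ok, fever_present, followup_48h, high_risk, hydration_advised, o2_sat_low, observe_4h, order_pcr, rash, sore_throat} — 14 facts.

14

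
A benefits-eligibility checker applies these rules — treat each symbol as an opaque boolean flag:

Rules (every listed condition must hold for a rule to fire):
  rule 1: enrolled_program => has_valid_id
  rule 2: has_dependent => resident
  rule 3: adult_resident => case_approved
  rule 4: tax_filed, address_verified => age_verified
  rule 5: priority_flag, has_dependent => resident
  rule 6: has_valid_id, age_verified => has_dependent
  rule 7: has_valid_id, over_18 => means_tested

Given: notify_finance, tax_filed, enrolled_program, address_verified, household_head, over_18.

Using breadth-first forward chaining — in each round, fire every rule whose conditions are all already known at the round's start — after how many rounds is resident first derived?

Round 1: rule 1 [enrolled_program => has_valid_id]; rule 4 [tax_filed, address_verified => age_verified]. Adds has_valid_id, age_verified.
Round 2: rule 6 [has_valid_id, age_verified => has_dependent]; rule 7 [has_valid_id, over_18 => means_tested]. Adds has_dependent, means_tested.
Round 3: rule 2 [has_dependent => resident]. Adds resident.
resident first appears in round 3.

3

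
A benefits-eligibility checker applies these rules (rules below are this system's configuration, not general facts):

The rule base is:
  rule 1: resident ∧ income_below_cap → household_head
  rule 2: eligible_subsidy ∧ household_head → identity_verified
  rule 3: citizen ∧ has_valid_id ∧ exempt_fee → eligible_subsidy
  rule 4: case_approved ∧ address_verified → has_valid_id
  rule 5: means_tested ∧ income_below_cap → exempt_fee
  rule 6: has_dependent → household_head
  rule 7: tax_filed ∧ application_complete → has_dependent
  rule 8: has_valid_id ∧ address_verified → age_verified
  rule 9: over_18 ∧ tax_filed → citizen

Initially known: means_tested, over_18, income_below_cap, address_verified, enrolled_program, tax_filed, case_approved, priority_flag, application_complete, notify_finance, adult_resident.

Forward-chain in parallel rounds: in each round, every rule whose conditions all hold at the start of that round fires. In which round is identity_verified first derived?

3

[1] rule 4 [case_approved ∧ address_verified → has_valid_id]; rule 5 [means_tested ∧ income_below_cap → exempt_fee]; rule 7 [tax_filed ∧ application_complete → has_dependent]; rule 9 [over_18 ∧ tax_filed → citizen]. ⇒ new: has_valid_id, exempt_fee, has_dependent, citizen.
[2] rule 3 [citizen ∧ has_valid_id ∧ exempt_fee → eligible_subsidy]; rule 6 [has_dependent → household_head]; rule 8 [has_valid_id ∧ address_verified → age_verified]. ⇒ new: eligible_subsidy, household_head, age_verified.
[3] rule 2 [eligible_subsidy ∧ household_head → identity_verified]. ⇒ new: identity_verified.
identity_verified first appears in round 3.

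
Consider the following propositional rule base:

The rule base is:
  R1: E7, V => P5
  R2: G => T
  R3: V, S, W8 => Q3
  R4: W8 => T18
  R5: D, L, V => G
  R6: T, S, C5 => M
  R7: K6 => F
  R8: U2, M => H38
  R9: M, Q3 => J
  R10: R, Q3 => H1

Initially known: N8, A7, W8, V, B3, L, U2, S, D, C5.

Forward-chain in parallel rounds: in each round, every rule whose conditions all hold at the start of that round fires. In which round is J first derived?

[1] R3 [V, S, W8 => Q3]; R4 [W8 => T18]; R5 [D, L, V => G]. ⇒ new: Q3, T18, G.
[2] R2 [G => T]. ⇒ new: T.
[3] R6 [T, S, C5 => M]. ⇒ new: M.
[4] R8 [U2, M => H38]; R9 [M, Q3 => J]. ⇒ new: H38, J.
J first appears in round 4.

4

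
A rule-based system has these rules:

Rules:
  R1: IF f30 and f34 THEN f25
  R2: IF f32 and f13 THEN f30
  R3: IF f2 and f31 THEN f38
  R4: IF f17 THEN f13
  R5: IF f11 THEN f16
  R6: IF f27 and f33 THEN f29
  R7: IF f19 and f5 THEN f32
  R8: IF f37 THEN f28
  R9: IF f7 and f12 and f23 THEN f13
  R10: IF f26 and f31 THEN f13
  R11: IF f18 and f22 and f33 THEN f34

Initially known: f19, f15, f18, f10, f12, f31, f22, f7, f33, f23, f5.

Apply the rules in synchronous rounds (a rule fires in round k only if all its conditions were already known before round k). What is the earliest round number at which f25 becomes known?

[1] R7 [IF f19 and f5 THEN f32]; R9 [IF f7 and f12 and f23 THEN f13]; R11 [IF f18 and f22 and f33 THEN f34]. ⇒ new: f32, f13, f34.
[2] R2 [IF f32 and f13 THEN f30]. ⇒ new: f30.
[3] R1 [IF f30 and f34 THEN f25]. ⇒ new: f25.
f25 first appears in round 3.

3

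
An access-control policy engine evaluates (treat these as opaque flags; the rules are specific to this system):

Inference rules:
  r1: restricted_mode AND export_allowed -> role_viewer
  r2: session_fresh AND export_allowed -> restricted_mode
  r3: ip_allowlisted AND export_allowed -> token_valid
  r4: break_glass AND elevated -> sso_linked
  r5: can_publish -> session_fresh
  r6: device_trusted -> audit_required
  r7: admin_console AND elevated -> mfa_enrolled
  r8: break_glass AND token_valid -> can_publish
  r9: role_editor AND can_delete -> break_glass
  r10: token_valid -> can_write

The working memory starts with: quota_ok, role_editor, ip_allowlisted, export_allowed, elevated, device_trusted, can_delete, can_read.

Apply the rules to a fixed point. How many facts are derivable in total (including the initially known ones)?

17

Round 1 — r3, r6, r9, derive token_valid, audit_required, break_glass.
Round 2 — r4, r8, r10, derive sso_linked, can_publish, can_write.
Round 3 — r5, derive session_fresh.
Round 4 — r2, derive restricted_mode.
Round 5 — r1, derive role_viewer.
Closure: {audit_required, break_glass, can_delete, can_publish, can_read, can_write, device_trusted, elevated, export_allowed, ip_allowlisted, quota_ok, restricted_mode, role_editor, role_viewer, session_fresh, sso_linked, token_valid} — 17 facts.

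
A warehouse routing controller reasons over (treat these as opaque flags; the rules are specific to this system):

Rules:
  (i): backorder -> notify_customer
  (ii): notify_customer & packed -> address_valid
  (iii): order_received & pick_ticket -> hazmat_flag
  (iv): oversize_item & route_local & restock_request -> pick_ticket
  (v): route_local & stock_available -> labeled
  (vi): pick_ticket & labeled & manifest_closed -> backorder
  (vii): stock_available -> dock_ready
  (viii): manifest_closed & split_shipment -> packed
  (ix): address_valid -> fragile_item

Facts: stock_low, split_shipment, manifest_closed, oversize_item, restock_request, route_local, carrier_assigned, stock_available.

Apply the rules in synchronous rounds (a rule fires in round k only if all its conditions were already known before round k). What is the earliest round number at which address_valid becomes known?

4

Round 1: (iv) [oversize_item & route_local & restock_request -> pick_ticket]; (v) [route_local & stock_available -> labeled]; (vii) [stock_available -> dock_ready]; (viii) [manifest_closed & split_shipment -> packed]. New: pick_ticket, labeled, dock_ready, packed.
Round 2: (vi) [pick_ticket & labeled & manifest_closed -> backorder]. New: backorder.
Round 3: (i) [backorder -> notify_customer]. New: notify_customer.
Round 4: (ii) [notify_customer & packed -> address_valid]. New: address_valid.
address_valid first appears in round 4.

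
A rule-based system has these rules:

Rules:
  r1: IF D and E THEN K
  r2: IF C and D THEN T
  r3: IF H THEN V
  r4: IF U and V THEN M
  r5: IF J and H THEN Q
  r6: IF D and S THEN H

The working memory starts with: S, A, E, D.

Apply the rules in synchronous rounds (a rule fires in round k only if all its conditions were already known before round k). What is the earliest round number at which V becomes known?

Round 1: r1 [IF D and E THEN K]; r6 [IF D and S THEN H]. Adds K, H.
Round 2: r3 [IF H THEN V]. Adds V.
V first appears in round 2.

2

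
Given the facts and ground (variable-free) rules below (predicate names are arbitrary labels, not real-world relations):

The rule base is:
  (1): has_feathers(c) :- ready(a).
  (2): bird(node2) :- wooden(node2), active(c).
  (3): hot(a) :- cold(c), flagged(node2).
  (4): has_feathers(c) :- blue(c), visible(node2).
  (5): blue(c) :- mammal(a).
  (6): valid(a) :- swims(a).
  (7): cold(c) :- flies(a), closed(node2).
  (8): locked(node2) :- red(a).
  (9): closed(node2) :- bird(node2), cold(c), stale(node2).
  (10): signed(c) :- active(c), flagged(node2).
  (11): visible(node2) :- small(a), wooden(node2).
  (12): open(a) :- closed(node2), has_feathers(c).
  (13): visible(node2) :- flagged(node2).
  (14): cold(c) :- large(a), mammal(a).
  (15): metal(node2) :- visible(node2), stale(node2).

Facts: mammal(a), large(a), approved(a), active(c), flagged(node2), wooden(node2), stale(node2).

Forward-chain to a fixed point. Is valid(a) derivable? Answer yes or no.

Round 1 fires (2), (5), (10), (13), (14), giving bird(node2), blue(c), signed(c), visible(node2), cold(c).
Round 2 fires (3), (4), (9), (15), giving hot(a), has_feathers(c), closed(node2), metal(node2).
Round 3 fires (12), giving open(a).
Fixed point reached. valid(a) is concluded only by (6); (6) needs swims(a) (never derived).

no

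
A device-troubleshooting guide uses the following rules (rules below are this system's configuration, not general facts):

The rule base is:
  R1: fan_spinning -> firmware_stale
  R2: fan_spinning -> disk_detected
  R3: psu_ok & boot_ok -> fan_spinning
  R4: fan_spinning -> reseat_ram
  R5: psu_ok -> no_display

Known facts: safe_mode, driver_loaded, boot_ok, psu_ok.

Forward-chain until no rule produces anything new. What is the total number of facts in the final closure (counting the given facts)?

9

Round 1 fires R3, R5, giving fan_spinning, no_display.
Round 2 fires R1, R2, R4, giving firmware_stale, disk_detected, reseat_ram.
Closure: {boot_ok, disk_detected, driver_loaded, fan_spinning, firmware_stale, no_display, psu_ok, reseat_ram, safe_mode} — 9 facts.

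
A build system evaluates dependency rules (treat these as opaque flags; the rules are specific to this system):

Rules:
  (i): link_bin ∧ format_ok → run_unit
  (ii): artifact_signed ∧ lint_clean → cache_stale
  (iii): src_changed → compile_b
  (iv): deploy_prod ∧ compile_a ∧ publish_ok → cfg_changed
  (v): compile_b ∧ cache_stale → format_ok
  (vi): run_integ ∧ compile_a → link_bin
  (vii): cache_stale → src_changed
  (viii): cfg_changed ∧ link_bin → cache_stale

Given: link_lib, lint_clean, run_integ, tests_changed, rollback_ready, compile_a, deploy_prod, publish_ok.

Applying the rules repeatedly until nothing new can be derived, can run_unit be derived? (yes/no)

Round 1 — (iv), (vi), derive cfg_changed, link_bin.
Round 2 — (viii), derive cache_stale.
Round 3 — (vii), derive src_changed.
Round 4 — (iii), derive compile_b.
Round 5 — (v), derive format_ok.
Round 6 — (i), derive run_unit.
run_unit appears in round 6, so it is derivable.

yes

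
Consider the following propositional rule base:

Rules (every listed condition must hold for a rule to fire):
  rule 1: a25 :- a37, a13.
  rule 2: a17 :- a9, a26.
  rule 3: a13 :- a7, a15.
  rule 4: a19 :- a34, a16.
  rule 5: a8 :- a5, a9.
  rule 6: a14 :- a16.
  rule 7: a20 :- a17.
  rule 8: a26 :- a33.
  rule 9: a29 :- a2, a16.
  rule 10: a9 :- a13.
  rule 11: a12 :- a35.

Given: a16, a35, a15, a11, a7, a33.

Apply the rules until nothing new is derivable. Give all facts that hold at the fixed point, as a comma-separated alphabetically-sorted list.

Round 1: rule 3 [a13 :- a7, a15.]; rule 6 [a14 :- a16.]; rule 8 [a26 :- a33.]; rule 11 [a12 :- a35.]. Adds a13, a14, a26, a12.
Round 2: rule 10 [a9 :- a13.]. Adds a9.
Round 3: rule 2 [a17 :- a9, a26.]. Adds a17.
Round 4: rule 7 [a20 :- a17.]. Adds a20.

a11, a12, a13, a14, a15, a16, a17, a20, a26, a33, a35, a7, a9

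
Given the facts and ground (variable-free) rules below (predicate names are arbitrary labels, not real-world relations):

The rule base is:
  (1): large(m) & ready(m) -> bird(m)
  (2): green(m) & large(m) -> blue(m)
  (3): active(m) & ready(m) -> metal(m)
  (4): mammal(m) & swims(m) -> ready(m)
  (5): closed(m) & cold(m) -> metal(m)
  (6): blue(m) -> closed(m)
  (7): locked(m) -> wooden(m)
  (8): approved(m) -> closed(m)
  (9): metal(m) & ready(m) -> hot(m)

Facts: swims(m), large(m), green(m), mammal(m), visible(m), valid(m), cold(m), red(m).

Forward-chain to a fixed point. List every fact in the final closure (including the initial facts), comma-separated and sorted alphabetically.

Round 1 fires (2), (4), giving blue(m), ready(m).
Round 2 fires (1), (6), giving bird(m), closed(m).
Round 3 fires (5), giving metal(m).
Round 4 fires (9), giving hot(m).

bird(m), blue(m), closed(m), cold(m), green(m), hot(m), large(m), mammal(m), metal(m), ready(m), red(m), swims(m), valid(m), visible(m)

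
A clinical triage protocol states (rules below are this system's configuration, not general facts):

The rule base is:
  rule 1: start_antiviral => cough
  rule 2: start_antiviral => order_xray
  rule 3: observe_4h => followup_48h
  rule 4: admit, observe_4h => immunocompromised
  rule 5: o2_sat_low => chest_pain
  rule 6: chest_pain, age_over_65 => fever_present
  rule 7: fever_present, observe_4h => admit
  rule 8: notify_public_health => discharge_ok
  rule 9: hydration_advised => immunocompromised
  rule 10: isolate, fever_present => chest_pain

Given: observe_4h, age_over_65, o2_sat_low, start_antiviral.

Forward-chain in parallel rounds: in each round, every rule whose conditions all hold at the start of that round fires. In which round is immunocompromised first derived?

4

Round 1 fires rule 1, rule 2, rule 3, rule 5, giving cough, order_xray, followup_48h, chest_pain.
Round 2 fires rule 6, giving fever_present.
Round 3 fires rule 7, giving admit.
Round 4 fires rule 4, giving immunocompromised.
immunocompromised first appears in round 4.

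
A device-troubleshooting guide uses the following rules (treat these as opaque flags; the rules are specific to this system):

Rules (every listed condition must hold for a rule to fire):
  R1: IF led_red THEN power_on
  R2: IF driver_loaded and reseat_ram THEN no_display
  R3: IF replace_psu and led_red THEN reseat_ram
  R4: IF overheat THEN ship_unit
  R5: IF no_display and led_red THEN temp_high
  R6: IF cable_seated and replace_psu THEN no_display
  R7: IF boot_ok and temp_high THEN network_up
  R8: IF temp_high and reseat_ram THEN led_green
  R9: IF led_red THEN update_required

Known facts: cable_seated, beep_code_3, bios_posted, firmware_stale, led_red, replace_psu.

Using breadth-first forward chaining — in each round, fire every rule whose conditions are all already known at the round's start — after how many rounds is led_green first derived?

Round 1: R1 [IF led_red THEN power_on]; R3 [IF replace_psu and led_red THEN reseat_ram]; R6 [IF cable_seated and replace_psu THEN no_display]; R9 [IF led_red THEN update_required]. New: power_on, reseat_ram, no_display, update_required.
Round 2: R5 [IF no_display and led_red THEN temp_high]. New: temp_high.
Round 3: R8 [IF temp_high and reseat_ram THEN led_green]. New: led_green.
led_green first appears in round 3.

3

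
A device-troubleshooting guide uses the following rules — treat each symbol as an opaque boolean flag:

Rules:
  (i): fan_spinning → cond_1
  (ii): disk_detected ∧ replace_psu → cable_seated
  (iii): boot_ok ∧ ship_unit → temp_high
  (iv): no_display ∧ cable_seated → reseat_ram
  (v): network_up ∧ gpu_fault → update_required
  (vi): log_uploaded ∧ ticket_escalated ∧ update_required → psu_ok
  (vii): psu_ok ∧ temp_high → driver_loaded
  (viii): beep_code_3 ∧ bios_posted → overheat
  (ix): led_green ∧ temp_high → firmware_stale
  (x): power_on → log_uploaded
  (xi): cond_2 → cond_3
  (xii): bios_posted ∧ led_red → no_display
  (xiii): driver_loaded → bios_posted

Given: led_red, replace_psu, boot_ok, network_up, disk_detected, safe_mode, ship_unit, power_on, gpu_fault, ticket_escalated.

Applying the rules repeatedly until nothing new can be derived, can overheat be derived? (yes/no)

Round 1 — (ii), (iii), (v), (x), derive cable_seated, temp_high, update_required, log_uploaded.
Round 2 — (vi), derive psu_ok.
Round 3 — (vii), derive driver_loaded.
Round 4 — (xiii), derive bios_posted.
Round 5 — (xii), derive no_display.
Round 6 — (iv), derive reseat_ram.
Fixed point reached. overheat is concluded only by (viii); (viii) needs beep_code_3 (never derived).

no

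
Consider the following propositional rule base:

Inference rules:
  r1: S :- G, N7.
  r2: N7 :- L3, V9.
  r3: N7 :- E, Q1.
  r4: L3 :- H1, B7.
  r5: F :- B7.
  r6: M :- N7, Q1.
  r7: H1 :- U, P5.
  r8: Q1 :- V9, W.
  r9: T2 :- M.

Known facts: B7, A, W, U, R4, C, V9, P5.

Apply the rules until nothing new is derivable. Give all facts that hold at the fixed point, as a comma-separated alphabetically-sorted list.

A, B7, C, F, H1, L3, M, N7, P5, Q1, R4, T2, U, V9, W

Round 1: r5 [F :- B7.]; r7 [H1 :- U, P5.]; r8 [Q1 :- V9, W.]. New: F, H1, Q1.
Round 2: r4 [L3 :- H1, B7.]. New: L3.
Round 3: r2 [N7 :- L3, V9.]. New: N7.
Round 4: r6 [M :- N7, Q1.]. New: M.
Round 5: r9 [T2 :- M.]. New: T2.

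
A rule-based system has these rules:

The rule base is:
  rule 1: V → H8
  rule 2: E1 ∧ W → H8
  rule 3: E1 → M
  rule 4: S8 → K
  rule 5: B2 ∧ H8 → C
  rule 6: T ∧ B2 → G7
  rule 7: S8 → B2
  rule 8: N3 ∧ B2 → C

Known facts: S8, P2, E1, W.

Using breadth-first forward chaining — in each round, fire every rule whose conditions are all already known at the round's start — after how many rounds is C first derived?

2

Round 1: rule 2 [E1 ∧ W → H8]; rule 3 [E1 → M]; rule 4 [S8 → K]; rule 7 [S8 → B2]. New: H8, M, K, B2.
Round 2: rule 5 [B2 ∧ H8 → C]. New: C.
C first appears in round 2.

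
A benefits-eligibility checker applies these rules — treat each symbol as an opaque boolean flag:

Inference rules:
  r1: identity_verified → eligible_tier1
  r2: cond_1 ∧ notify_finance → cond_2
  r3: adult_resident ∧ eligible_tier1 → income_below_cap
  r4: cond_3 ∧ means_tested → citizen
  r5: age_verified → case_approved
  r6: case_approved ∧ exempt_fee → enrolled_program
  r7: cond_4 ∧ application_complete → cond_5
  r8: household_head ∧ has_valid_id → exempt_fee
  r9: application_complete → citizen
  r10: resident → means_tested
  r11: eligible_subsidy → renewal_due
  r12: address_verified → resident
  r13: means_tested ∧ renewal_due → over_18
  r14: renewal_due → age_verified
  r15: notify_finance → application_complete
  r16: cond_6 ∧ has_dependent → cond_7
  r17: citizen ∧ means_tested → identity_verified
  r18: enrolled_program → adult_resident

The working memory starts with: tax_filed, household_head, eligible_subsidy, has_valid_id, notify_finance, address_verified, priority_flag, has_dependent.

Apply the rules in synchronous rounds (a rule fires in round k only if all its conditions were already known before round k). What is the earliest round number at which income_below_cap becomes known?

[1] r8 [household_head ∧ has_valid_id → exempt_fee]; r11 [eligible_subsidy → renewal_due]; r12 [address_verified → resident]; r15 [notify_finance → application_complete]. ⇒ new: exempt_fee, renewal_due, resident, application_complete.
[2] r9 [application_complete → citizen]; r10 [resident → means_tested]; r14 [renewal_due → age_verified]. ⇒ new: citizen, means_tested, age_verified.
[3] r5 [age_verified → case_approved]; r13 [means_tested ∧ renewal_due → over_18]; r17 [citizen ∧ means_tested → identity_verified]. ⇒ new: case_approved, over_18, identity_verified.
[4] r1 [identity_verified → eligible_tier1]; r6 [case_approved ∧ exempt_fee → enrolled_program]. ⇒ new: eligible_tier1, enrolled_program.
[5] r18 [enrolled_program → adult_resident]. ⇒ new: adult_resident.
[6] r3 [adult_resident ∧ eligible_tier1 → income_below_cap]. ⇒ new: income_below_cap.
income_below_cap first appears in round 6.

6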